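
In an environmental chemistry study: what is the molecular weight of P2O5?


M(P2O5) = 2×30.97 + 5×16.0
= 61.94 + 80.0
= 141.94 g/mol

141.94 g/mol


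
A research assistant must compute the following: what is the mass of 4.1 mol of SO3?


M(SO3) = 80.07 g/mol
mass = n × M = 4.1 × 80.07 = 328.29 g

328.29 g


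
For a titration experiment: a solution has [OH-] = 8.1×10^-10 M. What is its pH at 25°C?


pOH = -log10([OH-]) = -log10(8.1×10^-10)
= 10 - log10(8.1) = 9.09
pH = 14 - pOH = 14 - 9.09 = 4.91

4.91


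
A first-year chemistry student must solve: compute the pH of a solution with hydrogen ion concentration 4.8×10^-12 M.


pH = -log10([H+]) = -log10(4.8×10^-12)
= 12 - log10(4.8)
= 12 - 0.68
= 11.32

11.32


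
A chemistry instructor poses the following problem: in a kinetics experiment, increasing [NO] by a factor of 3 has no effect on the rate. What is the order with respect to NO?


rate ∝ [NO]^n
rate ∝ [NO]^0
Order in NO: 0

0


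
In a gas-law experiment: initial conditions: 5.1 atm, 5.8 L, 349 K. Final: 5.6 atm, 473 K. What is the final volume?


P1V1/T1 = P2V2/T2
V2 = P1V1T2/(T1P2)
= 5.1×5.8×473/(349×5.6)
= 7.159 L

7.159 L


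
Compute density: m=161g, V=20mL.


ρ = mass/volume
= 161/20
= 8.05 g/mL

8.05 g/mL


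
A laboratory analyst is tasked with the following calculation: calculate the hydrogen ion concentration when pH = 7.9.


[H+] = 10^(-pH) = 10^(-7.9)
= 1.26×10^-8 M

1.26×10^-8 M


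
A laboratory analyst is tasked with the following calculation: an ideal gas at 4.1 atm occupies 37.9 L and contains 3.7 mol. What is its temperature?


PV = nRT  (R = 0.08206 L·atm/(mol·K))
T = PV/(nR) = 4.1×37.9/(3.7×0.08206)
= 155.39/0.303622
= 511.79 K

511.79 K


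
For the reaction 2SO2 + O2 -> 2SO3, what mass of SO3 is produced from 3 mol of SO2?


Mole ratio SO3:SO2 = 2:2
n(SO3) = 3 × 2/2 = 3.000 mol
mass = 3.000 × 80.07 = 240.21 g

240.21 g


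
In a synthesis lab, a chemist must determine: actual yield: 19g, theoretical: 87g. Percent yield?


% yield = actual/theoretical × 100
= 19/87 × 100
= 21.84%

21.84%


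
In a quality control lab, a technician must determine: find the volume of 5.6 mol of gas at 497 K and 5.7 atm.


PV = nRT  (R = 0.08206 L·atm/(mol·K))
V = nRT/P = 5.6×0.08206×497/5.7
= 40.068 L

40.068 L


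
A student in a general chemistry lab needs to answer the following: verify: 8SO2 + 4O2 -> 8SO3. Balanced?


Equation: 8SO2 + 4O2 -> 8SO3
Check atoms: O: 24=24, S: 8=8
Balanced

Yes, balanced


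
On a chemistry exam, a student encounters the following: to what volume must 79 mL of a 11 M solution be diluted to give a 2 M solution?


C1V1 = C2V2
11 × 79 = 2 × V2
V2 = 869/2 = 434.5 mL

434.5 mL


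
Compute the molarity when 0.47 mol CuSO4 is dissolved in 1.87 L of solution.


M = n/V = 0.47/1.87 = 0.251 mol/L

0.251 M


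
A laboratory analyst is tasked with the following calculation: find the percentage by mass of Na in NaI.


M(NaI) = 1×22.99 + 1×126.9 = 149.89 g/mol
Mass of Na = 1 × 22.99 = 22.99 g/mol
% Na = 22.99/149.89 × 100 = 15.34%

15.34%


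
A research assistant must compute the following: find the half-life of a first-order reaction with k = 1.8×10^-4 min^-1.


t½ = ln2/k = 0.693147/(1.8×10^-4 min^-1)
= 3851 min

3851 min


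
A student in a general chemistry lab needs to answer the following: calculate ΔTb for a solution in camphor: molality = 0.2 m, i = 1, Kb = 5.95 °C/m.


ΔTb = Kb × m × i
= 5.95 × 0.2 × 1
= 1.19 °C

1.19 °C


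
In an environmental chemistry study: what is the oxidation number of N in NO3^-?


x + 3(-2) = -1, so x = +5
Oxidation number: +5

+5


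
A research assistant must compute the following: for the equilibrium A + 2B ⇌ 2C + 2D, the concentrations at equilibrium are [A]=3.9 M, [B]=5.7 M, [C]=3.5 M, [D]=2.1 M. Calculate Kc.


Kc = [C]^2[D]^2/([A][B]^2)
= (3.5^2 × 2.1^2)/(3.9^1 × 5.7^2)
= 54.0225/126.711
= 0.4263

0.4263


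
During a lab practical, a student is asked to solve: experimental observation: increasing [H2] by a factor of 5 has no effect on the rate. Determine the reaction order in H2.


rate ∝ [H2]^n
rate ∝ [H2]^0
Order in H2: 0

0


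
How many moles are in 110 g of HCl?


M(HCl) = 36.46 g/mol
n = mass/M = 110/36.46 = 3.017 mol

3.017 mol


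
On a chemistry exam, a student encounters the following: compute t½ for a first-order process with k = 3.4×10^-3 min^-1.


t½ = ln2/k = 0.693147/(3.4×10^-3 min^-1)
= 203.9 min

203.9 min


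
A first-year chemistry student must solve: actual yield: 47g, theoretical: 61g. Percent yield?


% yield = actual/theoretical × 100
= 47/61 × 100
= 77.05%

77.05%


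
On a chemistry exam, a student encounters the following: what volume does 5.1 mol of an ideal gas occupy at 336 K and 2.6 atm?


PV = nRT  (R = 0.08206 L·atm/(mol·K))
V = nRT/P = 5.1×0.08206×336/2.6
= 54.084 L

54.084 L


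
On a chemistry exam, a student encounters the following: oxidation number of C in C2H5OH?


2x + 6(+1) + (-2) = 0, so x = -2
Oxidation number: -2

-2


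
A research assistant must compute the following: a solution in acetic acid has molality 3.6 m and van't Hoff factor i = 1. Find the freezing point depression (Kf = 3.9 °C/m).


ΔTf = Kf × m × i
= 3.9 × 3.6 × 1
= 14.04 °C

14.04 °C


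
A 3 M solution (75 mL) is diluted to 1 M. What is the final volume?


C1V1 = C2V2
3 × 75 = 1 × V2
V2 = 225/1 = 225.0 mL

225.0 mL


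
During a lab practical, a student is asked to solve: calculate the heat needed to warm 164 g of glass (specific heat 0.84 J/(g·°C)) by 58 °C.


q = mcΔT = 164 × 0.84 × 58
= 7990.08 J

7990.08 J


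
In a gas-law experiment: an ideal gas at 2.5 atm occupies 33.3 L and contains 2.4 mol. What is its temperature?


PV = nRT  (R = 0.08206 L·atm/(mol·K))
T = PV/(nR) = 2.5×33.3/(2.4×0.08206)
= 83.25/0.196944
= 422.71 K

422.71 K


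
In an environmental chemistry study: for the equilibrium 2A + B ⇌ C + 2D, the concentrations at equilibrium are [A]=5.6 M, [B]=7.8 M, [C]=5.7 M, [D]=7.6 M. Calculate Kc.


Kc = [C][D]^2/([A]^2[B])
= (5.7^1 × 7.6^2)/(5.6^2 × 7.8^1)
= 329.232/244.608
= 1.346

1.346


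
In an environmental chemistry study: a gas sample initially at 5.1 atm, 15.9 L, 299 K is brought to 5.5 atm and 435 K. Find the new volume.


P1V1/T1 = P2V2/T2
V2 = P1V1T2/(T1P2)
= 5.1×15.9×435/(299×5.5)
= 21.45 L

21.45 L


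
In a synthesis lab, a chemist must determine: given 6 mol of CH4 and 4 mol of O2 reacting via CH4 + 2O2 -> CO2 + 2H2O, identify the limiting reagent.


Mole ratio available / coefficient:
  CH4: 6/1 = 6.000
  O2: 4/2 = 2.000
Smaller ratio is limiting.

O2


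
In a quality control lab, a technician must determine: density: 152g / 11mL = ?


ρ = mass/volume
= 152/11
= 13.818 g/mL

13.818 g/mL


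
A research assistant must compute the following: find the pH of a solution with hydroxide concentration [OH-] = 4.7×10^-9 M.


pOH = -log10([OH-]) = -log10(4.7×10^-9)
= 9 - log10(4.7) = 8.33
pH = 14 - pOH = 14 - 8.33 = 5.67

5.67


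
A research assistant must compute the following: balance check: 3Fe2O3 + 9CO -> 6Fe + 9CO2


Equation: 3Fe2O3 + 9CO -> 6Fe + 9CO2
Check atoms: C: 9=9, Fe: 6=6, O: 18=18
Balanced

Yes, balanced


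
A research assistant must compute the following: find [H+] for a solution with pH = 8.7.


[H+] = 10^(-pH) = 10^(-8.7)
= 2.0×10^-9 M

2.0×10^-9 M


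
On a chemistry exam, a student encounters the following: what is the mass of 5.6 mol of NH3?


M(NH3) = 17.03 g/mol
mass = n × M = 5.6 × 17.03 = 95.37 g

95.37 g


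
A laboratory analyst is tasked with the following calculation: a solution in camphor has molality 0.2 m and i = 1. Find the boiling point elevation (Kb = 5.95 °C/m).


ΔTb = Kb × m × i
= 5.95 × 0.2 × 1
= 1.19 °C

1.19 °C


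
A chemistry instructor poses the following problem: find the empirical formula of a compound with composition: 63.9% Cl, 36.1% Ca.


Assume 100 g sample. Moles of each element:
  Cl: 63.9/35.45 = 1.803 mol
  Ca: 36.1/40.08 = 0.901 mol
Divide by smallest (0.901):
  Cl: 1.803/0.901 = 2.0
  Ca: 0.901/0.901 = 1.0
Empirical formula: CaCl2

CaCl2


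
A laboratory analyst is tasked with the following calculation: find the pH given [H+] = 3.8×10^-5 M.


pH = -log10([H+]) = -log10(3.8×10^-5)
= 5 - log10(3.8)
= 5 - 0.58
= 4.42

4.42


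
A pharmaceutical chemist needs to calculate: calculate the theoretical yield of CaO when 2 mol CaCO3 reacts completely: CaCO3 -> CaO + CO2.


Mole ratio CaO:CaCO3 = 1:1
n(CaO) = 2 × 1/1 = 2.000 mol
mass = 2.000 × 56.08 = 112.16 g

112.16 g


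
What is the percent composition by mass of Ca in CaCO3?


M(CaCO3) = 1×40.08 + 1×12.01 + 3×16.0 = 100.09 g/mol
Mass of Ca = 1 × 40.08 = 40.08 g/mol
% Ca = 40.08/100.09 × 100 = 40.04%

40.04%


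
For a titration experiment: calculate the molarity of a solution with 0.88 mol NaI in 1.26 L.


M = n/V = 0.88/1.26 = 0.698 mol/L

0.698 M


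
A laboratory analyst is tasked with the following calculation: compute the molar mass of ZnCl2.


M(ZnCl2) = 1×65.38 + 2×35.45
= 65.38 + 70.9
= 136.28 g/mol

136.28 g/mol


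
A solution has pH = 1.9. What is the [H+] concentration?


[H+] = 10^(-pH) = 10^(-1.9)
= 1.26×10^-2 M

1.26×10^-2 M


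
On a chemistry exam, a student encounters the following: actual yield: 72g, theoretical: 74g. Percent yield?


% yield = actual/theoretical × 100
= 72/74 × 100
= 97.3%

97.3%


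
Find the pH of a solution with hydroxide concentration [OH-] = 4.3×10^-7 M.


pOH = -log10([OH-]) = -log10(4.3×10^-7)
= 7 - log10(4.3) = 6.37
pH = 14 - pOH = 14 - 6.37 = 7.63

7.63


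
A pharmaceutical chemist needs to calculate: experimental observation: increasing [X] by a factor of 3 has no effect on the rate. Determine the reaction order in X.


rate ∝ [X]^n
rate ∝ [X]^0
Order in X: 0

0


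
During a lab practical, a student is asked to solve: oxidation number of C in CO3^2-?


x + 3(-2) = -2, so x = +4
Oxidation number: +4

+4


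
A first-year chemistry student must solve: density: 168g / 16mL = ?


ρ = mass/volume
= 168/16
= 10.5 g/mL

10.5 g/mL


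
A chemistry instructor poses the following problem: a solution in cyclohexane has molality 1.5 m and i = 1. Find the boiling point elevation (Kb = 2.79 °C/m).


ΔTb = Kb × m × i
= 2.79 × 1.5 × 1
= 4.185 °C

4.185 °C


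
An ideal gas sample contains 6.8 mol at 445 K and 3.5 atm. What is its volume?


PV = nRT  (R = 0.08206 L·atm/(mol·K))
V = nRT/P = 6.8×0.08206×445/3.5
= 70.947 L

70.947 L


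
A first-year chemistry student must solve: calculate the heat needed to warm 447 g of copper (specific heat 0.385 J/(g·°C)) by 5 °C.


q = mcΔT = 447 × 0.385 × 5
= 860.48 J

860.48 J


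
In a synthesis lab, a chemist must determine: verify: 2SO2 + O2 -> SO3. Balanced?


Equation: 2SO2 + O2 -> SO3
Check atoms: O: 6≠3, S: 2≠1
Not balanced

No, not balanced


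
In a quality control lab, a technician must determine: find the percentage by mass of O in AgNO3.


M(AgNO3) = 1×107.87 + 1×14.01 + 3×16.0 = 169.88 g/mol
Mass of O = 3 × 16.0 = 48.00 g/mol
% O = 48.00/169.88 × 100 = 28.26%

28.26%


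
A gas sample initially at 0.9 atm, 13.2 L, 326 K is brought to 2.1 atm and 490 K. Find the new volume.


P1V1/T1 = P2V2/T2
V2 = P1V1T2/(T1P2)
= 0.9×13.2×490/(326×2.1)
= 8.503 L

8.503 L


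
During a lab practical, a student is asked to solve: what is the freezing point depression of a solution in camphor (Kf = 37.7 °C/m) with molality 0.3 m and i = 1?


ΔTf = Kf × m × i
= 37.7 × 0.3 × 1
= 11.31 °C

11.31 °C


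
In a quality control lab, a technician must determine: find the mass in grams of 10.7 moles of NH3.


M(NH3) = 17.03 g/mol
mass = n × M = 10.7 × 17.03 = 182.22 g

182.22 g


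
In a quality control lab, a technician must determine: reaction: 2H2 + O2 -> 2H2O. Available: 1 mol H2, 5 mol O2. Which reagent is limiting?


Mole ratio available / coefficient:
  H2: 1/2 = 0.500
  O2: 5/1 = 5.000
Smaller ratio is limiting.

H2


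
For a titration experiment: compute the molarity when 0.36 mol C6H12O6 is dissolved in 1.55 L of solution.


M = n/V = 0.36/1.55 = 0.232 mol/L

0.232 M


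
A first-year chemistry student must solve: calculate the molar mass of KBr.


M(KBr) = 1×39.1 + 1×79.9
= 39.1 + 79.9
= 119.0 g/mol

119.0 g/mol


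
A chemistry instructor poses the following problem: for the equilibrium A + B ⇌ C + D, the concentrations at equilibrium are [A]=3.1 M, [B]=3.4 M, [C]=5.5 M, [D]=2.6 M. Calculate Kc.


Kc = [C][D]/([A][B])
= (5.5^1 × 2.6^1)/(3.1^1 × 3.4^1)
= 14.3/10.54
= 1.357

1.357


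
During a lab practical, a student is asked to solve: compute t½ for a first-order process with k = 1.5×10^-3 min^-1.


t½ = ln2/k = 0.693147/(1.5×10^-3 min^-1)
= 462.1 min

462.1 min


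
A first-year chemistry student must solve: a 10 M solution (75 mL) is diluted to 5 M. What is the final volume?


C1V1 = C2V2
10 × 75 = 5 × V2
V2 = 750/5 = 150.0 mL

150.0 mL


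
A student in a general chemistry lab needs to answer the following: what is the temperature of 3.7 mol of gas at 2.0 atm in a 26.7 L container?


PV = nRT  (R = 0.08206 L·atm/(mol·K))
T = PV/(nR) = 2.0×26.7/(3.7×0.08206)
= 53.40/0.303622
= 175.88 K

175.88 K


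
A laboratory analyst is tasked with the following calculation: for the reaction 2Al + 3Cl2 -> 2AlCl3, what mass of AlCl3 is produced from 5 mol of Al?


Mole ratio AlCl3:Al = 2:2
n(AlCl3) = 5 × 2/2 = 5.000 mol
mass = 5.000 × 133.33 = 666.65 g

666.65 g


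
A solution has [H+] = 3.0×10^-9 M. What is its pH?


pH = -log10([H+]) = -log10(3.0×10^-9)
= 9 - log10(3.0)
= 9 - 0.48
= 8.52

8.52


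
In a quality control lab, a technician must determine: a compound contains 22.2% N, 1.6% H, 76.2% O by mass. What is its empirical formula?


Assume 100 g sample. Moles of each element:
  N: 22.2/14.01 = 1.585 mol
  H: 1.6/1.008 = 1.587 mol
  O: 76.2/16.0 = 4.763 mol
Divide by smallest (1.585):
  N: 1.585/1.585 = 1.0
  H: 1.587/1.585 = 1.0
  O: 4.763/1.585 = 3.01
Empirical formula: HNO3

HNO3


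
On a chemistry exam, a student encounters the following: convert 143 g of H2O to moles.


M(H2O) = 18.02 g/mol
n = mass/M = 143/18.02 = 7.9356 mol

7.9356 mol


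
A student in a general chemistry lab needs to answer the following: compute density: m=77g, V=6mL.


ρ = mass/volume
= 77/6
= 12.833 g/mL

12.833 g/mL


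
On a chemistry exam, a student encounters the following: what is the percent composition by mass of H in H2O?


M(H2O) = 2×1.008 + 1×16.0 = 18.016 g/mol
Mass of H = 2 × 1.008 = 2.016 g/mol
% H = 2.016/18.016 × 100 = 11.19%

11.19%


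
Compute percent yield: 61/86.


% yield = actual/theoretical × 100
= 61/86 × 100
= 70.93%

70.93%


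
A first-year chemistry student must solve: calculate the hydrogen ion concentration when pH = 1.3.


[H+] = 10^(-pH) = 10^(-1.3)
= 5.01×10^-2 M

5.01×10^-2 M


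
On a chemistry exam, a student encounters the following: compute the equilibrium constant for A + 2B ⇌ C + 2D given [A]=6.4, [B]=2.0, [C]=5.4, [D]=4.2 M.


Kc = [C][D]^2/([A][B]^2)
= (5.4^1 × 4.2^2)/(6.4^1 × 2.0^2)
= 95.256/25.6
= 3.721

3.721


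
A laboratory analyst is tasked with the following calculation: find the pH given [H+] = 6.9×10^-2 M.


pH = -log10([H+]) = -log10(6.9×10^-2)
= 2 - log10(6.9)
= 2 - 0.84
= 1.16

1.16


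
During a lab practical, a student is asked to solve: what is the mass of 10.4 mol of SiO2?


M(SiO2) = 60.09 g/mol
mass = n × M = 10.4 × 60.09 = 624.94 g

624.94 g


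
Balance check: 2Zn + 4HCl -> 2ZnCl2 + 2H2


Equation: 2Zn + 4HCl -> 2ZnCl2 + 2H2
Check atoms: Cl: 4=4, H: 4=4, Zn: 2=2
Balanced

Yes, balanced


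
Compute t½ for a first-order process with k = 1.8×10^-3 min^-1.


t½ = ln2/k = 0.693147/(1.8×10^-3 min^-1)
= 385.1 min

385.1 min


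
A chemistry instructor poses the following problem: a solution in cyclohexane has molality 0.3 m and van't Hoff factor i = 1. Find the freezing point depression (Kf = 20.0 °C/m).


ΔTf = Kf × m × i
= 20.0 × 0.3 × 1
= 6.0 °C

6.0 °C


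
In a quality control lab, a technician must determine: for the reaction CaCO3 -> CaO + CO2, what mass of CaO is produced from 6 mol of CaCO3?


Mole ratio CaO:CaCO3 = 1:1
n(CaO) = 6 × 1/1 = 6.000 mol
mass = 6.000 × 56.08 = 336.48 g

336.48 g


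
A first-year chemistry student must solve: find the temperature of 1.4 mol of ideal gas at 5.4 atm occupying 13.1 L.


PV = nRT  (R = 0.08206 L·atm/(mol·K))
T = PV/(nR) = 5.4×13.1/(1.4×0.08206)
= 70.74/0.114884
= 615.75 K

615.75 K


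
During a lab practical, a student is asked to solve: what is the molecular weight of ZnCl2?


M(ZnCl2) = 1×65.38 + 2×35.45
= 65.38 + 70.9
= 136.28 g/mol

136.28 g/mol


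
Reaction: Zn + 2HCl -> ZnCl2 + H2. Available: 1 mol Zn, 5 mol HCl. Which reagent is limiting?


Mole ratio available / coefficient:
  Zn: 1/1 = 1.000
  HCl: 5/2 = 2.500
Smaller ratio is limiting.

Zn


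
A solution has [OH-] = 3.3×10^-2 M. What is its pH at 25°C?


pOH = -log10([OH-]) = -log10(3.3×10^-2)
= 2 - log10(3.3) = 1.48
pH = 14 - pOH = 14 - 1.48 = 12.52

12.52


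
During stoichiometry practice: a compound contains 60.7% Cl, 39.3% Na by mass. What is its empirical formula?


Assume 100 g sample. Moles of each element:
  Cl: 60.7/35.45 = 1.712 mol
  Na: 39.3/22.99 = 1.709 mol
Divide by smallest (1.709):
  Cl: 1.712/1.709 = 1.0
  Na: 1.709/1.709 = 1.0
Empirical formula: NaCl

NaCl


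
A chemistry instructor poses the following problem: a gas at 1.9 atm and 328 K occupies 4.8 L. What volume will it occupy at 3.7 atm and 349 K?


P1V1/T1 = P2V2/T2
V2 = P1V1T2/(T1P2)
= 1.9×4.8×349/(328×3.7)
= 2.623 L

2.623 L


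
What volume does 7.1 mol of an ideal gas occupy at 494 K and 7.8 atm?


PV = nRT  (R = 0.08206 L·atm/(mol·K))
V = nRT/P = 7.1×0.08206×494/7.8
= 36.9 L

36.9 L


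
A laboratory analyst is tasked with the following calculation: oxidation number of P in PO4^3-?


x + 4(-2) = -3, so x = +5
Oxidation number: +5

+5


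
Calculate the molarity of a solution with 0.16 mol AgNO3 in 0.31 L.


M = n/V = 0.16/0.31 = 0.516 mol/L

0.516 M


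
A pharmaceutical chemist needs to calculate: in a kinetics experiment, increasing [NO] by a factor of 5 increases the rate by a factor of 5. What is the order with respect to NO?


rate ∝ [NO]^n
5^n = 5 → n = 1
Order in NO: 1

1


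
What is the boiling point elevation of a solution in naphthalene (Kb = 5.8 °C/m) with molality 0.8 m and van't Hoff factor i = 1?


ΔTb = Kb × m × i
= 5.8 × 0.8 × 1
= 4.64 °C

4.64 °C


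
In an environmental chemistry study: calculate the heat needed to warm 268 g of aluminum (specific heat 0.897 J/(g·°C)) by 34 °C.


q = mcΔT = 268 × 0.897 × 34
= 8173.46 J

8173.46 J


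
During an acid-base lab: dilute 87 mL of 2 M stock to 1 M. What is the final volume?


C1V1 = C2V2
2 × 87 = 1 × V2
V2 = 174/1 = 174.0 mL

174.0 mL


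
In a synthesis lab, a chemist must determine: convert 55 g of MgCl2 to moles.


M(MgCl2) = 95.21 g/mol
n = mass/M = 55/95.21 = 0.5777 mol

0.5777 mol


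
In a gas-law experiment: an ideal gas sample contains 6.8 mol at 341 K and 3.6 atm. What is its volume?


PV = nRT  (R = 0.08206 L·atm/(mol·K))
V = nRT/P = 6.8×0.08206×341/3.6
= 52.856 L

52.856 L


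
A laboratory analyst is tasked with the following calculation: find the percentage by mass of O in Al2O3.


M(Al2O3) = 2×26.98 + 3×16.0 = 101.96 g/mol
Mass of O = 3 × 16.0 = 48.00 g/mol
% O = 48.00/101.96 × 100 = 47.08%

47.08%


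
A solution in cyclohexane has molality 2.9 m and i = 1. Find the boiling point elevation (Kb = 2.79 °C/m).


ΔTb = Kb × m × i
= 2.79 × 2.9 × 1
= 8.091 °C

8.091 °C


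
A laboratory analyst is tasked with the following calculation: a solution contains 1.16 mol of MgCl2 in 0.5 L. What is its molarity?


M = n/V = 1.16/0.5 = 2.320 mol/L

2.320 M


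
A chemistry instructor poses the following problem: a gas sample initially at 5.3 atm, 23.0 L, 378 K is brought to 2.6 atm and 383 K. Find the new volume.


P1V1/T1 = P2V2/T2
V2 = P1V1T2/(T1P2)
= 5.3×23.0×383/(378×2.6)
= 47.505 L

47.505 L


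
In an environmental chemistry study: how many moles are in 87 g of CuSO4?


M(CuSO4) = 159.62 g/mol
n = mass/M = 87/159.62 = 0.545 mol

0.545 mol


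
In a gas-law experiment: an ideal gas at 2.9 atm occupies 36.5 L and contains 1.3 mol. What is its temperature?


PV = nRT  (R = 0.08206 L·atm/(mol·K))
T = PV/(nR) = 2.9×36.5/(1.3×0.08206)
= 105.85/0.106678
= 992.24 K

992.24 K


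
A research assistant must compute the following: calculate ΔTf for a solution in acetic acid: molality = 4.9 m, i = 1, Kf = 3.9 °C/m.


ΔTf = Kf × m × i
= 3.9 × 4.9 × 1
= 19.11 °C

19.11 °C


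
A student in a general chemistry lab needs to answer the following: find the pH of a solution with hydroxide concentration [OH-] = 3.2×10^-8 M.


pOH = -log10([OH-]) = -log10(3.2×10^-8)
= 8 - log10(3.2) = 7.49
pH = 14 - pOH = 14 - 7.49 = 6.51

6.51


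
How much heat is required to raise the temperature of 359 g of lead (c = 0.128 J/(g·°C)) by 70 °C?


q = mcΔT = 359 × 0.128 × 70
= 3216.64 J

3216.64 J


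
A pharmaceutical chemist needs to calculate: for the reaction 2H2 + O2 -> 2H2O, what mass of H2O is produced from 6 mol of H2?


Mole ratio H2O:H2 = 2:2
n(H2O) = 6 × 2/2 = 6.000 mol
mass = 6.000 × 18.02 = 108.12 g

108.12 g


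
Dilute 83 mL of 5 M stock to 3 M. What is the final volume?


C1V1 = C2V2
5 × 83 = 3 × V2
V2 = 415/3 = 138.33 mL

138.33 mL


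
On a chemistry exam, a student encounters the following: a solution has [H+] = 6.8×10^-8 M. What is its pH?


pH = -log10([H+]) = -log10(6.8×10^-8)
= 8 - log10(6.8)
= 8 - 0.83
= 7.17

7.17


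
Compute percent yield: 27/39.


% yield = actual/theoretical × 100
= 27/39 × 100
= 69.23%

69.23%


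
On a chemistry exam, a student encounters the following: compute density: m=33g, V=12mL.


ρ = mass/volume
= 33/12
= 2.75 g/mL

2.75 g/mL


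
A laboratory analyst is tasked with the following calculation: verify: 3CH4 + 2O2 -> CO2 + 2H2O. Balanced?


Equation: 3CH4 + 2O2 -> CO2 + 2H2O
Check atoms: C: 3≠1, H: 12≠4, O: 4=4
Not balanced

No, not balanced


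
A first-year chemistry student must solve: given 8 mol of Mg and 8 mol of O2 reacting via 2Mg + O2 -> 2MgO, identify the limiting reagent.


Mole ratio available / coefficient:
  Mg: 8/2 = 4.000
  O2: 8/1 = 8.000
Smaller ratio is limiting.

Mg


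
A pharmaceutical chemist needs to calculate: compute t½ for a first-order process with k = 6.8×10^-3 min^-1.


t½ = ln2/k = 0.693147/(6.8×10^-3 min^-1)
= 101.9 min

101.9 min


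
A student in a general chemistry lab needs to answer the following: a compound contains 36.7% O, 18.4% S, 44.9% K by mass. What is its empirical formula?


Assume 100 g sample. Moles of each element:
  O: 36.7/16.0 = 2.294 mol
  S: 18.4/32.07 = 0.574 mol
  K: 44.9/39.1 = 1.148 mol
Divide by smallest (0.574):
  O: 2.294/0.574 = 4.0
  S: 0.574/0.574 = 1.0
  K: 1.148/0.574 = 2.0
Empirical formula: K2SO4

K2SO4


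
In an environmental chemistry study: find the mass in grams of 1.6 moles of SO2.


M(SO2) = 64.07 g/mol
mass = n × M = 1.6 × 64.07 = 102.51 g

102.51 g


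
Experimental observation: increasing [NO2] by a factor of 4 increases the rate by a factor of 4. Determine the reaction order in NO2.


rate ∝ [NO2]^n
4^n = 4 → n = 1
Order in NO2: 1

1


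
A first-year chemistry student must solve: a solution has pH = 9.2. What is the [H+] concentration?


[H+] = 10^(-pH) = 10^(-9.2)
= 6.31×10^-10 M

6.31×10^-10 M


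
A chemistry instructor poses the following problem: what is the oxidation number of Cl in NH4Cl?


halide: -1
Oxidation number: -1

-1


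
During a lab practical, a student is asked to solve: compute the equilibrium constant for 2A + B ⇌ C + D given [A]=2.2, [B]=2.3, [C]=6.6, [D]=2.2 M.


Kc = [C][D]/([A]^2[B])
= (6.6^1 × 2.2^1)/(2.2^2 × 2.3^1)
= 14.52/11.132
= 1.304

1.304


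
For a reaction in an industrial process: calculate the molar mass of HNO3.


M(HNO3) = 1×1.008 + 1×14.01 + 3×16.0
= 1.01 + 14.01 + 48.0
= 63.02 g/mol

63.02 g/mol


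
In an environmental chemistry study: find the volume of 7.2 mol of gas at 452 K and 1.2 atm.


PV = nRT  (R = 0.08206 L·atm/(mol·K))
V = nRT/P = 7.2×0.08206×452/1.2
= 222.547 L

222.547 L


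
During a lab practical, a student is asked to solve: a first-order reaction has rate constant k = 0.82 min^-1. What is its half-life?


t½ = ln2/k = 0.693147/(0.82 min^-1)
= 0.8453 min

0.8453 min


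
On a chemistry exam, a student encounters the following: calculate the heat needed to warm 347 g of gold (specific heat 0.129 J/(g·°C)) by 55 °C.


q = mcΔT = 347 × 0.129 × 55
= 2461.97 J

2461.97 J


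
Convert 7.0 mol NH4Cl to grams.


M(NH4Cl) = 53.49 g/mol
mass = n × M = 7.0 × 53.49 = 374.43 g

374.43 g


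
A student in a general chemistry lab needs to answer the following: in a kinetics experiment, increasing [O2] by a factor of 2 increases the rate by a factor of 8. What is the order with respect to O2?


rate ∝ [O2]^n
2^n = 8 → n = 3
Order in O2: 3

3


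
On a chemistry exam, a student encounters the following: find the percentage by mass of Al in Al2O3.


M(Al2O3) = 2×26.98 + 3×16.0 = 101.96 g/mol
Mass of Al = 2 × 26.98 = 53.96 g/mol
% Al = 53.96/101.96 × 100 = 52.92%

52.92%


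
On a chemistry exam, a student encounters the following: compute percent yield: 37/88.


% yield = actual/theoretical × 100
= 37/88 × 100
= 42.05%

42.05%


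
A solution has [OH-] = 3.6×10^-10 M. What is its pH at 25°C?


pOH = -log10([OH-]) = -log10(3.6×10^-10)
= 10 - log10(3.6) = 9.44
pH = 14 - pOH = 14 - 9.44 = 4.56

4.56


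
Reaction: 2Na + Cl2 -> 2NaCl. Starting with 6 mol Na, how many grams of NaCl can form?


Mole ratio NaCl:Na = 2:2
n(NaCl) = 6 × 2/2 = 6.000 mol
mass = 6.000 × 58.44 = 350.64 g

350.64 g


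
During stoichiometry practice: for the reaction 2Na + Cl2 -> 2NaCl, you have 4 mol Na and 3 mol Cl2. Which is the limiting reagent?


Mole ratio available / coefficient:
  Na: 4/2 = 2.000
  Cl2: 3/1 = 3.000
Smaller ratio is limiting.

Na


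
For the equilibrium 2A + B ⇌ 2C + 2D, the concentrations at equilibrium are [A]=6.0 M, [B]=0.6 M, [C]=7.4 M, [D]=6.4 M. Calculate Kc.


Kc = [C]^2[D]^2/([A]^2[B])
= (7.4^2 × 6.4^2)/(6.0^2 × 0.6^1)
= 2242.9696/21.6
= 103.8

103.8


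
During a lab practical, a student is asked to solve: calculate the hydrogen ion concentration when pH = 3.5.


[H+] = 10^(-pH) = 10^(-3.5)
= 3.16×10^-4 M

3.16×10^-4 M


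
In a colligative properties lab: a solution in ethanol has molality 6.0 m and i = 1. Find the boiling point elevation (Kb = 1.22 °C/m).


ΔTb = Kb × m × i
= 1.22 × 6.0 × 1
= 7.32 °C

7.32 °C


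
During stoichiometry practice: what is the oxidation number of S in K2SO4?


2(+1) + x + 4(-2) = 0, so x = +6
Oxidation number: +6

+6


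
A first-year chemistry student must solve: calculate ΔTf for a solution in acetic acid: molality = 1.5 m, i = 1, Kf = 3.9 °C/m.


ΔTf = Kf × m × i
= 3.9 × 1.5 × 1
= 5.85 °C

5.85 °C


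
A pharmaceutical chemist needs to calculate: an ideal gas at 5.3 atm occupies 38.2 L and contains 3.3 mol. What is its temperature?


PV = nRT  (R = 0.08206 L·atm/(mol·K))
T = PV/(nR) = 5.3×38.2/(3.3×0.08206)
= 202.46/0.270798
= 747.64 K

747.64 K


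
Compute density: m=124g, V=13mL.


ρ = mass/volume
= 124/13
= 9.538 g/mL

9.538 g/mL


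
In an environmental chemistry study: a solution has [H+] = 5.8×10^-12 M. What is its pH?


pH = -log10([H+]) = -log10(5.8×10^-12)
= 12 - log10(5.8)
= 12 - 0.76
= 11.24

11.24


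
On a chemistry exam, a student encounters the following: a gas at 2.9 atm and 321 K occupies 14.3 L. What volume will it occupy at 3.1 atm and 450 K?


P1V1/T1 = P2V2/T2
V2 = P1V1T2/(T1P2)
= 2.9×14.3×450/(321×3.1)
= 18.753 L

18.753 L


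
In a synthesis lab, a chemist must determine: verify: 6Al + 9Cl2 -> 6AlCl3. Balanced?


Equation: 6Al + 9Cl2 -> 6AlCl3
Check atoms: Al: 6=6, Cl: 18=18
Balanced

Yes, balanced


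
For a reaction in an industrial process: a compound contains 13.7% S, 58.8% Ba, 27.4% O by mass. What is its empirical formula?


Assume 100 g sample. Moles of each element:
  S: 13.7/32.07 = 0.427 mol
  Ba: 58.8/137.33 = 0.428 mol
  O: 27.4/16.0 = 1.712 mol
Divide by smallest (0.427):
  S: 0.427/0.427 = 1.0
  Ba: 0.428/0.427 = 1.0
  O: 1.712/0.427 = 4.01
Empirical formula: BaSO4

BaSO4


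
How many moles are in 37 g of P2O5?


M(P2O5) = 141.94 g/mol
n = mass/M = 37/141.94 = 0.2607 mol

0.2607 mol


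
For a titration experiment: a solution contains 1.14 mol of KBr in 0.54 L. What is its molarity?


M = n/V = 1.14/0.54 = 2.111 mol/L

2.111 M


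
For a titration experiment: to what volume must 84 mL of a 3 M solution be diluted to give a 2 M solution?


C1V1 = C2V2
3 × 84 = 2 × V2
V2 = 252/2 = 126.0 mL

126.0 mL


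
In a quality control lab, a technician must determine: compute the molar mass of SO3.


M(SO3) = 1×32.07 + 3×16.0
= 32.07 + 48.0
= 80.07 g/mol

80.07 g/mol


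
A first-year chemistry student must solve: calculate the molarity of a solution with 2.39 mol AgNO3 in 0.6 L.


M = n/V = 2.39/0.6 = 3.983 mol/L

3.983 M


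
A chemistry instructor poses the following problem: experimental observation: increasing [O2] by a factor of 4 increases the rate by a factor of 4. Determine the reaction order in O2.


rate ∝ [O2]^n
4^n = 4 → n = 1
Order in O2: 1

1


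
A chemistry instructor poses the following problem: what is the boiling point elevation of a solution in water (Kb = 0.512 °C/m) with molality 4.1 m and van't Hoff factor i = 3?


ΔTb = Kb × m × i
= 0.512 × 4.1 × 3
= 6.2976 °C

6.2976 °C


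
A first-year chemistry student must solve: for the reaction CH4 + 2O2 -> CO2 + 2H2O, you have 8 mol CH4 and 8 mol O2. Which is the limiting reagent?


Mole ratio available / coefficient:
  CH4: 8/1 = 8.000
  O2: 8/2 = 4.000
Smaller ratio is limiting.

O2


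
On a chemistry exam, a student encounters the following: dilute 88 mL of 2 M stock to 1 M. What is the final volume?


C1V1 = C2V2
2 × 88 = 1 × V2
V2 = 176/1 = 176.0 mL

176.0 mL


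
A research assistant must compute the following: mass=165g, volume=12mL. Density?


ρ = mass/volume
= 165/12
= 13.75 g/mL

13.75 g/mL


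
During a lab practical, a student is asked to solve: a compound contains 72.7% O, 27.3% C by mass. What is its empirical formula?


Assume 100 g sample. Moles of each element:
  O: 72.7/16.0 = 4.544 mol
  C: 27.3/12.01 = 2.273 mol
Divide by smallest (2.273):
  O: 4.544/2.273 = 2.0
  C: 2.273/2.273 = 1.0
Empirical formula: CO2

CO2


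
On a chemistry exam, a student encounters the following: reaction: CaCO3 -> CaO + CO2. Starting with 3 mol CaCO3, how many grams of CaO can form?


Mole ratio CaO:CaCO3 = 1:1
n(CaO) = 3 × 1/1 = 3.000 mol
mass = 3.000 × 56.08 = 168.24 g

168.24 g


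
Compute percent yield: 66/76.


% yield = actual/theoretical × 100
= 66/76 × 100
= 86.84%

86.84%


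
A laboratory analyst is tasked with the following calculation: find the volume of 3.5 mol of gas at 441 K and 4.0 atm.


PV = nRT  (R = 0.08206 L·atm/(mol·K))
V = nRT/P = 3.5×0.08206×441/4.0
= 31.665 L

31.665 L


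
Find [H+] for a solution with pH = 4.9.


[H+] = 10^(-pH) = 10^(-4.9)
= 1.26×10^-5 M

1.26×10^-5 M


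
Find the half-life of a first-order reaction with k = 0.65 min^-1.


t½ = ln2/k = 0.693147/(0.65 min^-1)
= 1.066 min

1.066 min


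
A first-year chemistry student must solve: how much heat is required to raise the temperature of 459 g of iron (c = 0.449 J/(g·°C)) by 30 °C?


q = mcΔT = 459 × 0.449 × 30
= 6182.73 J

6182.73 J


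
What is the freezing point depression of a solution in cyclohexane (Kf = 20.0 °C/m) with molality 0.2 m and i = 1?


ΔTf = Kf × m × i
= 20.0 × 0.2 × 1
= 4.0 °C

4.0 °C


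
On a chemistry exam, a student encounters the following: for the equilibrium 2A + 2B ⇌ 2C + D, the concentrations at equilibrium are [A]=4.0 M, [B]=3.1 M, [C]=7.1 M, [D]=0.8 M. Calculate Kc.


Kc = [C]^2[D]/([A]^2[B]^2)
= (7.1^2 × 0.8^1)/(4.0^2 × 3.1^2)
= 40.328/153.76
= 0.2623

0.2623


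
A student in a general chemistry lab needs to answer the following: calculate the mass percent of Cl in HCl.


M(HCl) = 1×1.008 + 1×35.45 = 36.458 g/mol
Mass of Cl = 1 × 35.45 = 35.45 g/mol
% Cl = 35.45/36.458 × 100 = 97.24%

97.24%


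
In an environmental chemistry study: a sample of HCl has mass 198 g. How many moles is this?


M(HCl) = 36.46 g/mol
n = mass/M = 198/36.46 = 5.4306 mol

5.4306 mol


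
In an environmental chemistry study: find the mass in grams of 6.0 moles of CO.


M(CO) = 28.01 g/mol
mass = n × M = 6.0 × 28.01 = 168.06 g

168.06 g


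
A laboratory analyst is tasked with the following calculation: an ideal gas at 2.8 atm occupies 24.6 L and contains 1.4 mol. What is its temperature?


PV = nRT  (R = 0.08206 L·atm/(mol·K))
T = PV/(nR) = 2.8×24.6/(1.4×0.08206)
= 68.88/0.114884
= 599.56 K

599.56 K


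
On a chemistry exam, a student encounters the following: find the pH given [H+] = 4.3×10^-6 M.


pH = -log10([H+]) = -log10(4.3×10^-6)
= 6 - log10(4.3)
= 6 - 0.63
= 5.37

5.37


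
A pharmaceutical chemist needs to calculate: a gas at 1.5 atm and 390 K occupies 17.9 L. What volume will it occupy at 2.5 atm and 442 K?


P1V1/T1 = P2V2/T2
V2 = P1V1T2/(T1P2)
= 1.5×17.9×442/(390×2.5)
= 12.172 L

12.172 L


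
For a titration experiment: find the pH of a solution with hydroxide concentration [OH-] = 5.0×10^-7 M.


pOH = -log10([OH-]) = -log10(5.0×10^-7)
= 7 - log10(5.0) = 6.3
pH = 14 - pOH = 14 - 6.3 = 7.7

7.7


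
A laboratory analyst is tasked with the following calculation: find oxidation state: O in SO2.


O is usually -2
Oxidation number: -2

-2


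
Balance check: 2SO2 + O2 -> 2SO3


Equation: 2SO2 + O2 -> 2SO3
Check atoms: O: 6=6, S: 2=2
Balanced

Yes, balanced


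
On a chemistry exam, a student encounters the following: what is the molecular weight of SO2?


M(SO2) = 1×32.07 + 2×16.0
= 32.07 + 32.0
= 64.07 g/mol

64.07 g/mol


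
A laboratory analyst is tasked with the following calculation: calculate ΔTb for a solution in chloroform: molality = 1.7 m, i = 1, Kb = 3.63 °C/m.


ΔTb = Kb × m × i
= 3.63 × 1.7 × 1
= 6.171 °C

6.171 °C


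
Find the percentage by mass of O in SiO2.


M(SiO2) = 1×28.09 + 2×16.0 = 60.09 g/mol
Mass of O = 2 × 16.0 = 32.00 g/mol
% O = 32.00/60.09 × 100 = 53.25%

53.25%


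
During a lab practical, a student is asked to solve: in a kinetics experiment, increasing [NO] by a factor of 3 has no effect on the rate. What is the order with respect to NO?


rate ∝ [NO]^n
rate ∝ [NO]^0
Order in NO: 0

0


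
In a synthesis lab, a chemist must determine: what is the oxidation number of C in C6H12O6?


6x + 12(+1) + 6(-2) = 0, so x = +0
Oxidation number: +0

+0


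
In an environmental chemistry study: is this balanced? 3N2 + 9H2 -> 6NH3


Equation: 3N2 + 9H2 -> 6NH3
Check atoms: H: 18=18, N: 6=6
Balanced

Yes, balanced


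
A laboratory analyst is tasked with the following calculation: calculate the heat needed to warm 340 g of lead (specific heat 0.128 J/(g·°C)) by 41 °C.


q = mcΔT = 340 × 0.128 × 41
= 1784.32 J

1784.32 J


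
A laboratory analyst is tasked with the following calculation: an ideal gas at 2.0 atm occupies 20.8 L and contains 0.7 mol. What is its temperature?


PV = nRT  (R = 0.08206 L·atm/(mol·K))
T = PV/(nR) = 2.0×20.8/(0.7×0.08206)
= 41.60/0.057442
= 724.21 K

724.21 K


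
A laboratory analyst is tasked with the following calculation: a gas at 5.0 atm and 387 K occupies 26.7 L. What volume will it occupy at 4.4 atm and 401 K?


P1V1/T1 = P2V2/T2
V2 = P1V1T2/(T1P2)
= 5.0×26.7×401/(387×4.4)
= 31.439 L

31.439 L


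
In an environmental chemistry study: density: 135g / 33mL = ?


ρ = mass/volume
= 135/33
= 4.091 g/mL

4.091 g/mL


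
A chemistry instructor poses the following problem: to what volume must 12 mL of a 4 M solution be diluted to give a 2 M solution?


C1V1 = C2V2
4 × 12 = 2 × V2
V2 = 48/2 = 24.0 mL

24.0 mL


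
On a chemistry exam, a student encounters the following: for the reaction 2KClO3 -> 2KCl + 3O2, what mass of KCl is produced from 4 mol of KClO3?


Mole ratio KCl:KClO3 = 2:2
n(KCl) = 4 × 2/2 = 4.000 mol
mass = 4.000 × 74.55 = 298.2 g

298.2 g


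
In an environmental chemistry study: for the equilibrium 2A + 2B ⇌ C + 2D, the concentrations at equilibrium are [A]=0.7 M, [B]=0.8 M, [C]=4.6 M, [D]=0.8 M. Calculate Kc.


Kc = [C][D]^2/([A]^2[B]^2)
= (4.6^1 × 0.8^2)/(0.7^2 × 0.8^2)
= 2.944/0.3136
= 9.388

9.388


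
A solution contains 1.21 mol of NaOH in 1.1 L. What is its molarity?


M = n/V = 1.21/1.1 = 1.100 mol/L

1.100 M


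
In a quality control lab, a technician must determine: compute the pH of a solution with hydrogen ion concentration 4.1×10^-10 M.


pH = -log10([H+]) = -log10(4.1×10^-10)
= 10 - log10(4.1)
= 10 - 0.61
= 9.39

9.39


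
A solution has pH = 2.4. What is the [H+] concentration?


[H+] = 10^(-pH) = 10^(-2.4)
= 3.98×10^-3 M

3.98×10^-3 M


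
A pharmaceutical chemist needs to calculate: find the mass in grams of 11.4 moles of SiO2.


M(SiO2) = 60.09 g/mol
mass = n × M = 11.4 × 60.09 = 685.03 g

685.03 g


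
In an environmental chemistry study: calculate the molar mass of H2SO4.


M(H2SO4) = 2×1.008 + 1×32.07 + 4×16.0
= 2.02 + 32.07 + 64.0
= 98.09 g/mol

98.09 g/mol


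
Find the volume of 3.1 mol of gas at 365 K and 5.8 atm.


PV = nRT  (R = 0.08206 L·atm/(mol·K))
V = nRT/P = 3.1×0.08206×365/5.8
= 16.009 L

16.009 L


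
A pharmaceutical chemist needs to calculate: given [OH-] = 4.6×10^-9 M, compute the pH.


pOH = -log10([OH-]) = -log10(4.6×10^-9)
= 9 - log10(4.6) = 8.34
pH = 14 - pOH = 14 - 8.34 = 5.66

5.66


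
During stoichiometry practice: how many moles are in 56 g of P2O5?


M(P2O5) = 141.94 g/mol
n = mass/M = 56/141.94 = 0.3945 mol

0.3945 mol


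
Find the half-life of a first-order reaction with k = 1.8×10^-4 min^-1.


t½ = ln2/k = 0.693147/(1.8×10^-4 min^-1)
= 3851 min

3851 min


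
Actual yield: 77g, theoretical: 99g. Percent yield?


% yield = actual/theoretical × 100
= 77/99 × 100
= 77.78%

77.78%


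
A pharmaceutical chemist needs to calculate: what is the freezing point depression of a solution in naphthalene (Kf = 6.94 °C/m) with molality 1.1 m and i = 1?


ΔTf = Kf × m × i
= 6.94 × 1.1 × 1
= 7.634 °C

7.634 °C


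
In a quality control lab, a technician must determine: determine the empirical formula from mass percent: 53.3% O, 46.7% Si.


Assume 100 g sample. Moles of each element:
  O: 53.3/16.0 = 3.331 mol
  Si: 46.7/28.09 = 1.663 mol
Divide by smallest (1.663):
  O: 3.331/1.663 = 2.0
  Si: 1.663/1.663 = 1.0
Empirical formula: SiO2

SiO2


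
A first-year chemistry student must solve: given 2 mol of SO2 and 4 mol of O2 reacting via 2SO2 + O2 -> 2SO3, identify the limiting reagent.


Mole ratio available / coefficient:
  SO2: 2/2 = 1.000
  O2: 4/1 = 4.000
Smaller ratio is limiting.

SO2
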